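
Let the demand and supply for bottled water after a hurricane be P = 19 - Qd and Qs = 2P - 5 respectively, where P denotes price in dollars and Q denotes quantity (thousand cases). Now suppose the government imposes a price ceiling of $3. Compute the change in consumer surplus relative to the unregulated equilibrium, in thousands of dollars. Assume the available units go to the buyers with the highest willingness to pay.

Rearranging demand gives Qd = 19 - P. Without the control the market clears where 19 - P = 2P - 5, i.e. P* = 8 and Q* = 11.
The ceiling of 3 is below the equilibrium price 8, so it binds.
At P = 3: Qd = 19 - 3 = 16 and Qs = 2·3 - 5 = 1.
Consumer surplus without the control is ½ · (19 - 8) · 11 = 60.5.
With the ceiling, 1 units are sold at 3 (assume they go to the highest-value buyers). The demand price at Q = 1 is 18, so CS = ½ · [(19 - 3) + (18 - 3)] · 1 = 15.5.
Change in consumer surplus = 15.5 - 60.5 = -45.

-45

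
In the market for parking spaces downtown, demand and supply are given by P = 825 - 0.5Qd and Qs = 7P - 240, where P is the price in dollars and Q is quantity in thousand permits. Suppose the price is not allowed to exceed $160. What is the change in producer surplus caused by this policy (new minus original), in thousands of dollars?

-52750

Rearranging demand gives Qd = 1650 - 2P. Equilibrium: 1650 - 2P = 7P - 240, so 1890 = 9P and P* = 210, Q* = 1230.
The ceiling of 160 is below the equilibrium price 210, so it binds.
At P = 160: Qd = 1650 - 2·160 = 1330 and Qs = 7·160 - 240 = 880.
Producer surplus without the control is ½ · (210 - 240/7) · 1230 = 756450/7.
With the ceiling, producers sell 880 units at 160, so PS = ½ · (160 - 240/7) · 880 = 387200/7.
Change in producer surplus = 387200/7 - 756450/7 = -52750.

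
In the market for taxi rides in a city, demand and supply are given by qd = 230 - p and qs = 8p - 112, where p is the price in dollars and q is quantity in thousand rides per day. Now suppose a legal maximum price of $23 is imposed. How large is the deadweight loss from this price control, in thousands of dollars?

Equilibrium: 230 - p = 8p - 112, so 342 = 9p and p* = 38, q* = 192.
The ceiling of 23 is below the equilibrium price 38, so it binds.
At p = 23: qd = 230 - 23 = 207 and qs = 8·23 - 112 = 72.
Quantity traded falls to 72. At q = 72 the demand price is 230 - 72 = 158 and the supply price is (112 + 72)/8 = 23.
Deadweight loss = ½ · (158 - 23) · (192 - 72) = ½ · 135 · 120 = 8100.

8100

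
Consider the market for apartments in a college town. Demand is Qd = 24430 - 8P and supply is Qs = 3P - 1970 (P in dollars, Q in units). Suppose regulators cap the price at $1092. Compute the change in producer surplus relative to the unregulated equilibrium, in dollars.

-4274544

Without the control the market clears where 24430 - 8P = 3P - 1970, i.e. P* = 2400 and Q* = 5230.
The ceiling of 1092 is below the equilibrium price 2400, so it binds.
At P = 1092: Qd = 24430 - 8·1092 = 15694 and Qs = 3·1092 - 1970 = 1306.
Producer surplus without the control is ½ · (2400 - 1970/3) · 5230 = 13676450/3.
With the ceiling, producers sell 1306 units at 1092, so PS = ½ · (1092 - 1970/3) · 1306 = 852818/3.
Change in producer surplus = 852818/3 - 13676450/3 = -4274544.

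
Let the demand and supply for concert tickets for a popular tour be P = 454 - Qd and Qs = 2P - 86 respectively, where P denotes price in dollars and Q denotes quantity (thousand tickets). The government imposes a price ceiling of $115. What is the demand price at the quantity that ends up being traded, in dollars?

Rearranging demand gives Qd = 454 - P. In a free market, 454 - P = 2P - 86 gives the equilibrium P* = 180, Q* = 274.
The ceiling of 115 is below the equilibrium price 180, so it binds.
At P = 115: Qd = 454 - 115 = 339 and Qs = 2·115 - 86 = 144.
Only 144 units reach the market. On the demand curve, the marginal buyer's willingness to pay at Q = 144 is (454 - 144) = 310.

310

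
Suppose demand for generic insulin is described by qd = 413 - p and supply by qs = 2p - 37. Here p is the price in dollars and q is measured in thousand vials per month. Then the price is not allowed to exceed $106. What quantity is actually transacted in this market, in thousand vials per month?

175

In a free market, 413 - p = 2p - 37 gives the equilibrium p* = 150, q* = 263.
The ceiling of 106 is below the equilibrium price 150, so it binds.
At p = 106: qd = 413 - 106 = 307 and qs = 2·106 - 37 = 175.
The quantity actually transacted is the short side, supply: 175.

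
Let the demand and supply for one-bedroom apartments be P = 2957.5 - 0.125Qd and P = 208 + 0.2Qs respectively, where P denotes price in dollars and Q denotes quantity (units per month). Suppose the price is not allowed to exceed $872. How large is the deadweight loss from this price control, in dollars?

4293185

Rearranging demand gives Qd = 23660 - 8P; rearranging supply gives Qs = 5P - 1040. Without the control the market clears where 23660 - 8P = 5P - 1040, i.e. P* = 1900 and Q* = 8460.
Since 872 < 1900, the ceiling is binding.
At P = 872: Qd = 23660 - 8·872 = 16684 and Qs = 5·872 - 1040 = 3320.
Quantity traded falls to 3320. At Q = 3320 the demand price is (23660 - 3320)/8 = 2542.5 and the supply price is (1040 + 3320)/5 = 872.
Deadweight loss = ½ · (2542.5 - 872) · (8460 - 3320) = ½ · 1670.5 · 5140 = 4293185.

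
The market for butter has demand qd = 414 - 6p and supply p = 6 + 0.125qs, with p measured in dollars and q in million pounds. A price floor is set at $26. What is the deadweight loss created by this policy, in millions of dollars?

Rearranging supply gives qs = 8p - 48. In a free market, 414 - 6p = 8p - 48 gives the equilibrium p* = 33, q* = 216.
The floor of 26 is below the equilibrium price 33, so it is not binding; the market clears at p* = 33, q* = 216.
Since the control does not bind, no trades are prevented and deadweight loss is zero.

0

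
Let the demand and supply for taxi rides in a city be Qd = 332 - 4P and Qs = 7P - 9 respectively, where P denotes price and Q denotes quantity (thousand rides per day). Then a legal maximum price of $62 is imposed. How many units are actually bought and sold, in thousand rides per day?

Equilibrium: 332 - 4P = 7P - 9, so 341 = 11P and P* = 31, Q* = 208.
Since 62 is above P* = 31, the ceiling does not bind and the free-market outcome prevails.

208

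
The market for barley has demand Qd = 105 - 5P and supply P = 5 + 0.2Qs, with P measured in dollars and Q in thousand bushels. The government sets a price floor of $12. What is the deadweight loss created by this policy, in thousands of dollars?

Rearranging supply gives Qs = 5P - 25. In a free market, 105 - 5P = 5P - 25 gives the equilibrium P* = 13, Q* = 40.
Since 12 is below P* = 13, the floor does not bind and the free-market outcome prevails.
Since the control does not bind, no trades are prevented and deadweight loss is zero.

0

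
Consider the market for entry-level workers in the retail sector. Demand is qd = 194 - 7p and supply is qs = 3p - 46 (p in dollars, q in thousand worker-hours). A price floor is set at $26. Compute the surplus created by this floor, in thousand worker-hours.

Setting quantity demanded equal to quantity supplied, 194 - 7p = 3p - 46, gives p* = 24 and q* = 26.
The floor of 26 is above the equilibrium price 24, so it binds.
At p = 26: qd = 194 - 7·26 = 12 and qs = 3·26 - 46 = 32.
Surplus = qs - qd = 32 - 12 = 20.

20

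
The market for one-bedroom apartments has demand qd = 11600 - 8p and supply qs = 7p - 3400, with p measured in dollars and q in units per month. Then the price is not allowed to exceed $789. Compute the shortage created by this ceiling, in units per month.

Setting quantity demanded equal to quantity supplied, 11600 - 8p = 7p - 3400, gives p* = 1000 and q* = 3600.
Since 789 < 1000, the ceiling is binding.
At p = 789: qd = 11600 - 8·789 = 5288 and qs = 7·789 - 3400 = 2123.
Shortage = qd - qs = 5288 - 2123 = 3165.

3165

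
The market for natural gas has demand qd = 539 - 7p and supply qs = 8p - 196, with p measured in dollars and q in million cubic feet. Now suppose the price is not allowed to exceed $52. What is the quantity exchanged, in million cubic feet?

196

Setting quantity demanded equal to quantity supplied, 539 - 7p = 8p - 196, gives p* = 49 and q* = 196.
Since 52 is above p* = 49, the ceiling does not bind and the free-market outcome prevails.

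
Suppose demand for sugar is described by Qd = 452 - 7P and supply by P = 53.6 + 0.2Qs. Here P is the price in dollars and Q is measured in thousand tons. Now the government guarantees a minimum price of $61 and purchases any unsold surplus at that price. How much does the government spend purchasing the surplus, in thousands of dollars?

732

Rearranging supply gives Qs = 5P - 268. Setting quantity demanded equal to quantity supplied, 452 - 7P = 5P - 268, gives P* = 60 and Q* = 32.
The floor of 61 is above the equilibrium price 60, so it binds.
At P = 61: Qd = 452 - 7·61 = 25 and Qs = 5·61 - 268 = 37.
Surplus = Qs - Qd = 12.
Government expenditure = surplus × support price = 12 × 61 = 732.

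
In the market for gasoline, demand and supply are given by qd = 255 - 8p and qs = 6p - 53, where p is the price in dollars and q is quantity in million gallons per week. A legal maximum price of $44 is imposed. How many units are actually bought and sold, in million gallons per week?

Without the control the market clears where 255 - 8p = 6p - 53, i.e. p* = 22 and q* = 79.
Since 44 is above p* = 22, the ceiling does not bind and the free-market outcome prevails.

79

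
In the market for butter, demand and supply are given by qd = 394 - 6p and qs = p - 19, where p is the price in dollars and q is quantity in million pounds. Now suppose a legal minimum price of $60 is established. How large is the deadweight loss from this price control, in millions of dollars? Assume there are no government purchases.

21

In a free market, 394 - 6p = p - 19 gives the equilibrium p* = 59, q* = 40.
Since 60 > 59, the floor is binding.
At p = 60: qd = 394 - 6·60 = 34 and qs = 60 - 19 = 41.
Quantity traded falls to 34. At q = 34 the demand price is (394 - 34)/6 = 60 and the supply price is 19 + 34 = 53.
Deadweight loss = ½ · (60 - 53) · (40 - 34) = ½ · 7 · 6 = 21.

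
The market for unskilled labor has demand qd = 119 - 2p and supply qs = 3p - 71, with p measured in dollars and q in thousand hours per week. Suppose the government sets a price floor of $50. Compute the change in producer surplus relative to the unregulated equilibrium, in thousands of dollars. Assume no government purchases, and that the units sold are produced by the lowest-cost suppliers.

132

Setting quantity demanded equal to quantity supplied, 119 - 2p = 3p - 71, gives p* = 38 and q* = 43.
Since 50 > 38, the floor is binding.
At p = 50: qd = 119 - 2·50 = 19 and qs = 3·50 - 71 = 79.
Producer surplus without the control is ½ · (38 - 71/3) · 43 = 1849/6.
With the floor, 19 units are sold at 50. The supply price at q = 19 is 30, so PS = ½ · [(50 - 71/3) + (50 - 30)] · 19 = 2641/6.
Change in producer surplus = 2641/6 - 1849/6 = 132.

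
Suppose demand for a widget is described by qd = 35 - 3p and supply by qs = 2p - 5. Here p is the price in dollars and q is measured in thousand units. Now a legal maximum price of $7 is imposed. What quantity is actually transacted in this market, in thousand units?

9

In a free market, 35 - 3p = 2p - 5 gives the equilibrium p* = 8, q* = 11.
Since 7 < 8, the ceiling is binding.
At p = 7: qd = 35 - 3·7 = 14 and qs = 2·7 - 5 = 9.
The quantity actually transacted is the short side, supply: 9.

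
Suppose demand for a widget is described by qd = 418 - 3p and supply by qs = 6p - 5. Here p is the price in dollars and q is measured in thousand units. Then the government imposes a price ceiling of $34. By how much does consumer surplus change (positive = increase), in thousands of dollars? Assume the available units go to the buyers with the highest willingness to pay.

1573

Equilibrium: 418 - 3p = 6p - 5, so 423 = 9p and p* = 47, q* = 277.
Since 34 < 47, the ceiling is binding.
At p = 34: qd = 418 - 3·34 = 316 and qs = 6·34 - 5 = 199.
Consumer surplus without the control is ½ · (418/3 - 47) · 277 = 76729/6.
With the ceiling, 199 units are sold at 34 (assume they go to the highest-value buyers). The demand price at q = 199 is 73, so CS = ½ · [(418/3 - 34) + (73 - 34)] · 199 = 86167/6.
Change in consumer surplus = 86167/6 - 76729/6 = 1573.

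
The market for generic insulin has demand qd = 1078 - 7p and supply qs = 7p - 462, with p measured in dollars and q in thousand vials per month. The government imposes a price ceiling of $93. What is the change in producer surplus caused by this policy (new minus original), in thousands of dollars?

Setting quantity demanded equal to quantity supplied, 1078 - 7p = 7p - 462, gives p* = 110 and q* = 308.
Because the ceiling (93) lies below the market-clearing price, it is binding.
At p = 93: qd = 1078 - 7·93 = 427 and qs = 7·93 - 462 = 189.
Producer surplus without the control is ½ · (110 - 66) · 308 = 6776.
With the ceiling, producers sell 189 units at 93, so PS = ½ · (93 - 66) · 189 = 2551.5.
Change in producer surplus = 2551.5 - 6776 = -4224.5.

-4224.5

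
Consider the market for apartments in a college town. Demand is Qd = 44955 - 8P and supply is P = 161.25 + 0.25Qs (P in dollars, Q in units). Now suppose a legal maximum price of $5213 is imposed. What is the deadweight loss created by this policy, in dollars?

Rearranging supply gives Qs = 4P - 645. Without the control the market clears where 44955 - 8P = 4P - 645, i.e. P* = 3800 and Q* = 14555.
Since 5213 is above P* = 3800, the ceiling does not bind and the free-market outcome prevails.
Since the control does not bind, no trades are prevented and deadweight loss is zero.

0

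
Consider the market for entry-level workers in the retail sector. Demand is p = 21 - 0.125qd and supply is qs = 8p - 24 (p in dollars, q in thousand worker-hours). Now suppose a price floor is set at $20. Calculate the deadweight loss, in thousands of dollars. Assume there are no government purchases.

Rearranging demand gives qd = 168 - 8p. Without the control the market clears where 168 - 8p = 8p - 24, i.e. p* = 12 and q* = 72.
Since 20 > 12, the floor is binding.
At p = 20: qd = 168 - 8·20 = 8 and qs = 8·20 - 24 = 136.
Quantity traded falls to 8. At q = 8 the demand price is (168 - 8)/8 = 20 and the supply price is (24 + 8)/8 = 4.
Deadweight loss = ½ · (20 - 4) · (72 - 8) = ½ · 16 · 64 = 512.

512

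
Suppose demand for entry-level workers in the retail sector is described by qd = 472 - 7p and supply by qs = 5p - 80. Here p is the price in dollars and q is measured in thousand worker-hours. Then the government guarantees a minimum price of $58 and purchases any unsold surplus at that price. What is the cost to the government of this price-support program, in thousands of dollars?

Without the control the market clears where 472 - 7p = 5p - 80, i.e. p* = 46 and q* = 150.
Since 58 > 46, the floor is binding.
At p = 58: qd = 472 - 7·58 = 66 and qs = 5·58 - 80 = 210.
Surplus = qs - qd = 144.
Government expenditure = surplus × support price = 144 × 58 = 8352.

8352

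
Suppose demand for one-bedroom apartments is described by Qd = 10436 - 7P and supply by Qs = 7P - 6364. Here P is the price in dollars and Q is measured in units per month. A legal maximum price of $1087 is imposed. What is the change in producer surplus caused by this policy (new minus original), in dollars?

-185376.5

Without the control the market clears where 10436 - 7P = 7P - 6364, i.e. P* = 1200 and Q* = 2036.
Since 1087 < 1200, the ceiling is binding.
At P = 1087: Qd = 10436 - 7·1087 = 2827 and Qs = 7·1087 - 6364 = 1245.
Producer surplus without the control is ½ · (1200 - 6364/7) · 2036 = 2072648/7.
With the ceiling, producers sell 1245 units at 1087, so PS = ½ · (1087 - 6364/7) · 1245 = 1550025/14.
Change in producer surplus = 1550025/14 - 2072648/7 = -185376.5.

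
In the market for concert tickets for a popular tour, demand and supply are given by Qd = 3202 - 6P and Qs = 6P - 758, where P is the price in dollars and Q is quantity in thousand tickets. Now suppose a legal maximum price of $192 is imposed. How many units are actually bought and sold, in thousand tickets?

Setting quantity demanded equal to quantity supplied, 3202 - 6P = 6P - 758, gives P* = 330 and Q* = 1222.
The ceiling of 192 is below the equilibrium price 330, so it binds.
At P = 192: Qd = 3202 - 6·192 = 2050 and Qs = 6·192 - 758 = 394.
The quantity actually transacted is the short side, supply: 394.

394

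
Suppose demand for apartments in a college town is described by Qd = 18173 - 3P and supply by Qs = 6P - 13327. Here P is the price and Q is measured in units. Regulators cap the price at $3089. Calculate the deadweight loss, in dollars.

1520289

Setting quantity demanded equal to quantity supplied, 18173 - 3P = 6P - 13327, gives P* = 3500 and Q* = 7673.
Because the ceiling (3089) lies below the market-clearing price, it is binding.
At P = 3089: Qd = 18173 - 3·3089 = 8906 and Qs = 6·3089 - 13327 = 5207.
Quantity traded falls to 5207. At Q = 5207 the demand price is (18173 - 5207)/3 = 4322 and the supply price is (13327 + 5207)/6 = 3089.
Deadweight loss = ½ · (4322 - 3089) · (7673 - 5207) = ½ · 1233 · 2466 = 1520289.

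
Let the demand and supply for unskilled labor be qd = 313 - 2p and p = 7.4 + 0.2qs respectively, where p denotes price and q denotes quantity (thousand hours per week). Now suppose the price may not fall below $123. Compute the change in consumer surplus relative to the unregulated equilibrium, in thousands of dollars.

-10220

Rearranging supply gives qs = 5p - 37. Setting quantity demanded equal to quantity supplied, 313 - 2p = 5p - 37, gives p* = 50 and q* = 213.
Because the floor (123) lies above the market-clearing price, it is binding.
At p = 123: qd = 313 - 2·123 = 67 and qs = 5·123 - 37 = 578.
Consumer surplus without the control is ½ · (156.5 - 50) · 213 = 11342.25.
With the floor, consumers buy 67 units at 123, so CS = ½ · (156.5 - 123) · 67 = 1122.25.
Change in consumer surplus = 1122.25 - 11342.25 = -10220.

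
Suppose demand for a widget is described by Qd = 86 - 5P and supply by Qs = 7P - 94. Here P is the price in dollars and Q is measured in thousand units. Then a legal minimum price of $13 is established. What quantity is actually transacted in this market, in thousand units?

11

Without the control the market clears where 86 - 5P = 7P - 94, i.e. P* = 15 and Q* = 11.
The floor of 13 is below the equilibrium price 15, so it is not binding; the market clears at P* = 15, Q* = 11.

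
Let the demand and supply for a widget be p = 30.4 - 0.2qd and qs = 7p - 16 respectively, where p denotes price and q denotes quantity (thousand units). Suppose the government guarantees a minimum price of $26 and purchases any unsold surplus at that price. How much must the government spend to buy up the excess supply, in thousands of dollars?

3744

Rearranging demand gives qd = 152 - 5p. Setting quantity demanded equal to quantity supplied, 152 - 5p = 7p - 16, gives p* = 14 and q* = 82.
Since 26 > 14, the floor is binding.
At p = 26: qd = 152 - 5·26 = 22 and qs = 7·26 - 16 = 166.
Surplus = qs - qd = 144.
Government expenditure = surplus × support price = 144 × 26 = 3744.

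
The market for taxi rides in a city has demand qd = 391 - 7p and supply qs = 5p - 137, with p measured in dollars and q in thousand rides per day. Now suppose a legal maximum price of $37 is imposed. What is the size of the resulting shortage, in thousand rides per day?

84

Equilibrium: 391 - 7p = 5p - 137, so 528 = 12p and p* = 44, q* = 83.
Since 37 < 44, the ceiling is binding.
At p = 37: qd = 391 - 7·37 = 132 and qs = 5·37 - 137 = 48.
Shortage = qd - qs = 132 - 48 = 84.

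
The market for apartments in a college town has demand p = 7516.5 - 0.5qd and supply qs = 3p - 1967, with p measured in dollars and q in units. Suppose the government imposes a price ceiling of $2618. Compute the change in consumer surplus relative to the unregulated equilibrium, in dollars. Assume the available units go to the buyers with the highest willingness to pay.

3227705

Rearranging demand gives qd = 15033 - 2p. Without the control the market clears where 15033 - 2p = 3p - 1967, i.e. p* = 3400 and q* = 8233.
Because the ceiling (2618) lies below the market-clearing price, it is binding.
At p = 2618: qd = 15033 - 2·2618 = 9797 and qs = 3·2618 - 1967 = 5887.
Consumer surplus without the control is ½ · (7516.5 - 3400) · 8233 = 16945572.25.
With the ceiling, 5887 units are sold at 2618 (assume they go to the highest-value buyers). The demand price at q = 5887 is 4573, so CS = ½ · [(7516.5 - 2618) + (4573 - 2618)] · 5887 = 20173277.25.
Change in consumer surplus = 20173277.25 - 16945572.25 = 3227705.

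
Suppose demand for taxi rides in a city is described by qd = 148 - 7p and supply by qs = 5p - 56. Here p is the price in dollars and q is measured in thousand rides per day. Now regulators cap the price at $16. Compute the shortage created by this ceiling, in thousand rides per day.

Equilibrium: 148 - 7p = 5p - 56, so 204 = 12p and p* = 17, q* = 29.
Because the ceiling (16) lies below the market-clearing price, it is binding.
At p = 16: qd = 148 - 7·16 = 36 and qs = 5·16 - 56 = 24.
Shortage = qd - qs = 36 - 24 = 12.

12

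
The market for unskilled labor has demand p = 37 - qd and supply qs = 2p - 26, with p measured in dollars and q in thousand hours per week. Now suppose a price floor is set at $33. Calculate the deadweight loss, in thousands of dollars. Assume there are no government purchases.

Rearranging demand gives qd = 37 - p. Equilibrium: 37 - p = 2p - 26, so 63 = 3p and p* = 21, q* = 16.
Since 33 > 21, the floor is binding.
At p = 33: qd = 37 - 33 = 4 and qs = 2·33 - 26 = 40.
Quantity traded falls to 4. At q = 4 the demand price is 37 - 4 = 33 and the supply price is (26 + 4)/2 = 15.
Deadweight loss = ½ · (33 - 15) · (16 - 4) = ½ · 18 · 12 = 108.

108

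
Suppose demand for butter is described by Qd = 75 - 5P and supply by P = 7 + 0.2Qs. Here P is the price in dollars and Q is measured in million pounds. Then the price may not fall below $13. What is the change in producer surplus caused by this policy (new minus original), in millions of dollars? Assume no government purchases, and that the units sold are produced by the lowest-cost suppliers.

10

Rearranging supply gives Qs = 5P - 35. Setting quantity demanded equal to quantity supplied, 75 - 5P = 5P - 35, gives P* = 11 and Q* = 20.
Since 13 > 11, the floor is binding.
At P = 13: Qd = 75 - 5·13 = 10 and Qs = 5·13 - 35 = 30.
Producer surplus without the control is ½ · (11 - 7) · 20 = 40.
With the floor, 10 units are sold at 13. The supply price at Q = 10 is 9, so PS = ½ · [(13 - 7) + (13 - 9)] · 10 = 50.
Change in producer surplus = 50 - 40 = 10.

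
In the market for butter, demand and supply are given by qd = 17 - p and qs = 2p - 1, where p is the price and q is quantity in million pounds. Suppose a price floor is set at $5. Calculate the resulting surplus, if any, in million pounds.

Without the control the market clears where 17 - p = 2p - 1, i.e. p* = 6 and q* = 11.
The floor of 5 is below the equilibrium price 6, so it is not binding; the market clears at p* = 6, q* = 11.
Since the control does not bind, there is no surplus.

0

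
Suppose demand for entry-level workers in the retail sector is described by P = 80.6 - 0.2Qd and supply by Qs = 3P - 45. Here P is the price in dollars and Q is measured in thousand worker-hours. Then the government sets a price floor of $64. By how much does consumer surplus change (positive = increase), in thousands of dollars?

-824

Rearranging demand gives Qd = 403 - 5P. Equilibrium: 403 - 5P = 3P - 45, so 448 = 8P and P* = 56, Q* = 123.
Because the floor (64) lies above the market-clearing price, it is binding.
At P = 64: Qd = 403 - 5·64 = 83 and Qs = 3·64 - 45 = 147.
Consumer surplus without the control is ½ · (80.6 - 56) · 123 = 1512.9.
With the floor, consumers buy 83 units at 64, so CS = ½ · (80.6 - 64) · 83 = 688.9.
Change in consumer surplus = 688.9 - 1512.9 = -824.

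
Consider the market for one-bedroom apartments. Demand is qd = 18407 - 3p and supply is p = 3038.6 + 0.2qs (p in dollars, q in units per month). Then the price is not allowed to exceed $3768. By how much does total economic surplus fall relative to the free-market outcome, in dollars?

1244160

Rearranging supply gives qs = 5p - 15193. Setting quantity demanded equal to quantity supplied, 18407 - 3p = 5p - 15193, gives p* = 4200 and q* = 5807.
Since 3768 < 4200, the ceiling is binding.
At p = 3768: qd = 18407 - 3·3768 = 7103 and qs = 5·3768 - 15193 = 3647.
Quantity traded falls to 3647. At q = 3647 the demand price is (18407 - 3647)/3 = 4920 and the supply price is (15193 + 3647)/5 = 3768.
Deadweight loss = ½ · (4920 - 3768) · (5807 - 3647) = ½ · 1152 · 2160 = 1244160.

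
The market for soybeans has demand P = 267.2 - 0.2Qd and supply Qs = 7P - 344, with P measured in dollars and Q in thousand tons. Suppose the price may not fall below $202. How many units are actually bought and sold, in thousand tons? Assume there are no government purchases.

326

Rearranging demand gives Qd = 1336 - 5P. In a free market, 1336 - 5P = 7P - 344 gives the equilibrium P* = 140, Q* = 636.
Since 202 > 140, the floor is binding.
At P = 202: Qd = 1336 - 5·202 = 326 and Qs = 7·202 - 344 = 1070.
The quantity actually transacted is the short side, demand: 326.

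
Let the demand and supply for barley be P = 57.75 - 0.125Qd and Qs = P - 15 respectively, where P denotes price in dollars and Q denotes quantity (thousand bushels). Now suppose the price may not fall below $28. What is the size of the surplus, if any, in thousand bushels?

0

Rearranging demand gives Qd = 462 - 8P. Equilibrium: 462 - 8P = P - 15, so 477 = 9P and P* = 53, Q* = 38.
Since 28 is below P* = 53, the floor does not bind and the free-market outcome prevails.
Since the control does not bind, there is no surplus.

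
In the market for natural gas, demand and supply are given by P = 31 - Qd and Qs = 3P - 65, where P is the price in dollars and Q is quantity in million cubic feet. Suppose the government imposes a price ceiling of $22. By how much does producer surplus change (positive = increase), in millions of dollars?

Rearranging demand gives Qd = 31 - P. Equilibrium: 31 - P = 3P - 65, so 96 = 4P and P* = 24, Q* = 7.
Since 22 < 24, the ceiling is binding.
At P = 22: Qd = 31 - 22 = 9 and Qs = 3·22 - 65 = 1.
Producer surplus without the control is ½ · (24 - 65/3) · 7 = 49/6.
With the ceiling, producers sell 1 units at 22, so PS = ½ · (22 - 65/3) · 1 = 1/6.
Change in producer surplus = 1/6 - 49/6 = -8.

-8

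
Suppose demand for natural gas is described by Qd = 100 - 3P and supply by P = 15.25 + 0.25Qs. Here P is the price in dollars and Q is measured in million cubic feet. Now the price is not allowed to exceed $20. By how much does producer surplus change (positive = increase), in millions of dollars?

Rearranging supply gives Qs = 4P - 61. Without the control the market clears where 100 - 3P = 4P - 61, i.e. P* = 23 and Q* = 31.
The ceiling of 20 is below the equilibrium price 23, so it binds.
At P = 20: Qd = 100 - 3·20 = 40 and Qs = 4·20 - 61 = 19.
Producer surplus without the control is ½ · (23 - 15.25) · 31 = 120.125.
With the ceiling, producers sell 19 units at 20, so PS = ½ · (20 - 15.25) · 19 = 45.125.
Change in producer surplus = 45.125 - 120.125 = -75.

-75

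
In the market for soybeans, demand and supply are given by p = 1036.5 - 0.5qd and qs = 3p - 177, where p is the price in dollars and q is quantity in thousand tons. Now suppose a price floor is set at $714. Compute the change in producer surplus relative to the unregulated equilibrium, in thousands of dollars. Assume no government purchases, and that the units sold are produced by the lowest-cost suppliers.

123816

Rearranging demand gives qd = 2073 - 2p. Equilibrium: 2073 - 2p = 3p - 177, so 2250 = 5p and p* = 450, q* = 1173.
Since 714 > 450, the floor is binding.
At p = 714: qd = 2073 - 2·714 = 645 and qs = 3·714 - 177 = 1965.
Producer surplus without the control is ½ · (450 - 59) · 1173 = 229321.5.
With the floor, 645 units are sold at 714. The supply price at q = 645 is 274, so PS = ½ · [(714 - 59) + (714 - 274)] · 645 = 353137.5.
Change in producer surplus = 353137.5 - 229321.5 = 123816.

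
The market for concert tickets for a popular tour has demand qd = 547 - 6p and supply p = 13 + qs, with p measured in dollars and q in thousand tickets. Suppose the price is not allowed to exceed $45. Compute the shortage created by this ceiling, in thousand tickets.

Rearranging supply gives qs = p - 13. Equilibrium: 547 - 6p = p - 13, so 560 = 7p and p* = 80, q* = 67.
The ceiling of 45 is below the equilibrium price 80, so it binds.
At p = 45: qd = 547 - 6·45 = 277 and qs = 45 - 13 = 32.
Shortage = qd - qs = 277 - 32 = 245.

245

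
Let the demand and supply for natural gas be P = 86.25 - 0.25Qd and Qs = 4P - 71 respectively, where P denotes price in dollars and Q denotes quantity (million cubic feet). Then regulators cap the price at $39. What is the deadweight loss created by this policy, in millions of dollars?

676

Rearranging demand gives Qd = 345 - 4P. Equilibrium: 345 - 4P = 4P - 71, so 416 = 8P and P* = 52, Q* = 137.
The ceiling of 39 is below the equilibrium price 52, so it binds.
At P = 39: Qd = 345 - 4·39 = 189 and Qs = 4·39 - 71 = 85.
Quantity traded falls to 85. At Q = 85 the demand price is (345 - 85)/4 = 65 and the supply price is (71 + 85)/4 = 39.
Deadweight loss = ½ · (65 - 39) · (137 - 85) = ½ · 26 · 52 = 676.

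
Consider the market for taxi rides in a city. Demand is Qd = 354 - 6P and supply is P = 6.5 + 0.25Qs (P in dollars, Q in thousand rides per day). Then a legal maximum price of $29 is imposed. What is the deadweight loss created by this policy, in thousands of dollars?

Rearranging supply gives Qs = 4P - 26. In a free market, 354 - 6P = 4P - 26 gives the equilibrium P* = 38, Q* = 126.
Because the ceiling (29) lies below the market-clearing price, it is binding.
At P = 29: Qd = 354 - 6·29 = 180 and Qs = 4·29 - 26 = 90.
Quantity traded falls to 90. At Q = 90 the demand price is (354 - 90)/6 = 44 and the supply price is (26 + 90)/4 = 29.
Deadweight loss = ½ · (44 - 29) · (126 - 90) = ½ · 15 · 36 = 270.

270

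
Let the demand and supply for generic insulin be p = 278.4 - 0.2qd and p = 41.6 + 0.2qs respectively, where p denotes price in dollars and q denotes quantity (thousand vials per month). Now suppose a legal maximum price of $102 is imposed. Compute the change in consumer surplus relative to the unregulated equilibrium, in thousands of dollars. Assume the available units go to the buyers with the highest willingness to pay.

9106

Rearranging demand gives qd = 1392 - 5p; rearranging supply gives qs = 5p - 208. Without the control the market clears where 1392 - 5p = 5p - 208, i.e. p* = 160 and q* = 592.
Since 102 < 160, the ceiling is binding.
At p = 102: qd = 1392 - 5·102 = 882 and qs = 5·102 - 208 = 302.
Consumer surplus without the control is ½ · (278.4 - 160) · 592 = 35046.4.
With the ceiling, 302 units are sold at 102 (assume they go to the highest-value buyers). The demand price at q = 302 is 218, so CS = ½ · [(278.4 - 102) + (218 - 102)] · 302 = 44152.4.
Change in consumer surplus = 44152.4 - 35046.4 = 9106.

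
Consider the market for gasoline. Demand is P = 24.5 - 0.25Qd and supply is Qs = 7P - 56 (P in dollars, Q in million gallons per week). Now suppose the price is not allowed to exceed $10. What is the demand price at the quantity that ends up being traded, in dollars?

21

Rearranging demand gives Qd = 98 - 4P. Without the control the market clears where 98 - 4P = 7P - 56, i.e. P* = 14 and Q* = 42.
Since 10 < 14, the ceiling is binding.
At P = 10: Qd = 98 - 4·10 = 58 and Qs = 7·10 - 56 = 14.
Only 14 units reach the market. On the demand curve, the marginal buyer's willingness to pay at Q = 14 is (98 - 14)/4 = 21.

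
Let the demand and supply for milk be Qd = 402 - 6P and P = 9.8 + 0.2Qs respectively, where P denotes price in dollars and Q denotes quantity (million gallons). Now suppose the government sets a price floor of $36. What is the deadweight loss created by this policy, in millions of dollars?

Rearranging supply gives Qs = 5P - 49. Without the control the market clears where 402 - 6P = 5P - 49, i.e. P* = 41 and Q* = 156.
The floor of 36 is below the equilibrium price 41, so it is not binding; the market clears at P* = 41, Q* = 156.
Since the control does not bind, no trades are prevented and deadweight loss is zero.

0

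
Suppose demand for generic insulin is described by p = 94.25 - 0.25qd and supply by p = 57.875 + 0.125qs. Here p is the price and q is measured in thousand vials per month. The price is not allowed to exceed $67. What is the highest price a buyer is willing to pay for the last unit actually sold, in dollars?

76

Rearranging demand gives qd = 377 - 4p; rearranging supply gives qs = 8p - 463. In a free market, 377 - 4p = 8p - 463 gives the equilibrium p* = 70, q* = 97.
Since 67 < 70, the ceiling is binding.
At p = 67: qd = 377 - 4·67 = 109 and qs = 8·67 - 463 = 73.
Only 73 units reach the market. On the demand curve, the marginal buyer's willingness to pay at q = 73 is (377 - 73)/4 = 76.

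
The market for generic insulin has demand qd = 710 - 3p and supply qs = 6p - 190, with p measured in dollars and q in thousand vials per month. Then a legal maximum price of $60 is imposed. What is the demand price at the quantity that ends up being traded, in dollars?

180

Setting quantity demanded equal to quantity supplied, 710 - 3p = 6p - 190, gives p* = 100 and q* = 410.
Since 60 < 100, the ceiling is binding.
At p = 60: qd = 710 - 3·60 = 530 and qs = 6·60 - 190 = 170.
Only 170 units reach the market. On the demand curve, the marginal buyer's willingness to pay at q = 170 is (710 - 170)/3 = 180.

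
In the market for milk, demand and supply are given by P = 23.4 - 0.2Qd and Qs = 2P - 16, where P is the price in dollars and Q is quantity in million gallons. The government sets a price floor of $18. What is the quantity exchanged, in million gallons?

22

Rearranging demand gives Qd = 117 - 5P. Setting quantity demanded equal to quantity supplied, 117 - 5P = 2P - 16, gives P* = 19 and Q* = 22.
The floor of 18 is below the equilibrium price 19, so it is not binding; the market clears at P* = 19, Q* = 22.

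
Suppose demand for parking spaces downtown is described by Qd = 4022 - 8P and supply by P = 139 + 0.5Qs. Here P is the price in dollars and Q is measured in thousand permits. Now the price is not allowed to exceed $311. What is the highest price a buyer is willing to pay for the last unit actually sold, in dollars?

Rearranging supply gives Qs = 2P - 278. Setting quantity demanded equal to quantity supplied, 4022 - 8P = 2P - 278, gives P* = 430 and Q* = 582.
Because the ceiling (311) lies below the market-clearing price, it is binding.
At P = 311: Qd = 4022 - 8·311 = 1534 and Qs = 2·311 - 278 = 344.
Only 344 units reach the market. On the demand curve, the marginal buyer's willingness to pay at Q = 344 is (4022 - 344)/8 = 459.75.

459.75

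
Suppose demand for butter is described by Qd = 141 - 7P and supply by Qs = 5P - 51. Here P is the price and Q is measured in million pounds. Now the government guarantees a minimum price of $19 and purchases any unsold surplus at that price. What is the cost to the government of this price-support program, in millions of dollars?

In a free market, 141 - 7P = 5P - 51 gives the equilibrium P* = 16, Q* = 29.
Since 19 > 16, the floor is binding.
At P = 19: Qd = 141 - 7·19 = 8 and Qs = 5·19 - 51 = 44.
Surplus = Qs - Qd = 36.
Government expenditure = surplus × support price = 36 × 19 = 684.

684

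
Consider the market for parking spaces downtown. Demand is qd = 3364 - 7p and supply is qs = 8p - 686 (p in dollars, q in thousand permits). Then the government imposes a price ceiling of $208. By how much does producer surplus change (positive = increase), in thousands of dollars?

In a free market, 3364 - 7p = 8p - 686 gives the equilibrium p* = 270, q* = 1474.
Because the ceiling (208) lies below the market-clearing price, it is binding.
At p = 208: qd = 3364 - 7·208 = 1908 and qs = 8·208 - 686 = 978.
Producer surplus without the control is ½ · (270 - 85.75) · 1474 = 135792.25.
With the ceiling, producers sell 978 units at 208, so PS = ½ · (208 - 85.75) · 978 = 59780.25.
Change in producer surplus = 59780.25 - 135792.25 = -76012.

-76012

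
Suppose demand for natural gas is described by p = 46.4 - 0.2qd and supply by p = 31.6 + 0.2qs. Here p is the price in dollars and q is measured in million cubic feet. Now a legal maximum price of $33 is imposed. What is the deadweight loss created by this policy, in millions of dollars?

180

Rearranging demand gives qd = 232 - 5p; rearranging supply gives qs = 5p - 158. Equilibrium: 232 - 5p = 5p - 158, so 390 = 10p and p* = 39, q* = 37.
The ceiling of 33 is below the equilibrium price 39, so it binds.
At p = 33: qd = 232 - 5·33 = 67 and qs = 5·33 - 158 = 7.
Quantity traded falls to 7. At q = 7 the demand price is (232 - 7)/5 = 45 and the supply price is (158 + 7)/5 = 33.
Deadweight loss = ½ · (45 - 33) · (37 - 7) = ½ · 12 · 30 = 180.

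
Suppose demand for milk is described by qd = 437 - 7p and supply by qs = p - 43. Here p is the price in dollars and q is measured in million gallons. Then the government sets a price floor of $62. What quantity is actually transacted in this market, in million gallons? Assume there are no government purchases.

3

Without the control the market clears where 437 - 7p = p - 43, i.e. p* = 60 and q* = 17.
Because the floor (62) lies above the market-clearing price, it is binding.
At p = 62: qd = 437 - 7·62 = 3 and qs = 62 - 43 = 19.
The quantity actually transacted is the short side, demand: 3.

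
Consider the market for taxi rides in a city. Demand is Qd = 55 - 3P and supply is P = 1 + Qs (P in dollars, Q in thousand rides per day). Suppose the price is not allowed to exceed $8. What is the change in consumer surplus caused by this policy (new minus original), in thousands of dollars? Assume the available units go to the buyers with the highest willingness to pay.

Rearranging supply gives Qs = P - 1. Without the control the market clears where 55 - 3P = P - 1, i.e. P* = 14 and Q* = 13.
The ceiling of 8 is below the equilibrium price 14, so it binds.
At P = 8: Qd = 55 - 3·8 = 31 and Qs = 8 - 1 = 7.
Consumer surplus without the control is ½ · (55/3 - 14) · 13 = 169/6.
With the ceiling, 7 units are sold at 8 (assume they go to the highest-value buyers). The demand price at Q = 7 is 16, so CS = ½ · [(55/3 - 8) + (16 - 8)] · 7 = 385/6.
Change in consumer surplus = 385/6 - 169/6 = 36.

36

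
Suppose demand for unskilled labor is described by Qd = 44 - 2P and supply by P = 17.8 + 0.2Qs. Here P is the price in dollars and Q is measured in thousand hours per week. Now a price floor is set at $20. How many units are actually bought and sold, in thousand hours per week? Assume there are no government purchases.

Rearranging supply gives Qs = 5P - 89. Setting quantity demanded equal to quantity supplied, 44 - 2P = 5P - 89, gives P* = 19 and Q* = 6.
The floor of 20 is above the equilibrium price 19, so it binds.
At P = 20: Qd = 44 - 2·20 = 4 and Qs = 5·20 - 89 = 11.
The quantity actually transacted is the short side, demand: 4.

4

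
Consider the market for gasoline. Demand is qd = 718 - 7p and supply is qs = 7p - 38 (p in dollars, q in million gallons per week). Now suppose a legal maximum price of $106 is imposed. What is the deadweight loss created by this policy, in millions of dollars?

Setting quantity demanded equal to quantity supplied, 718 - 7p = 7p - 38, gives p* = 54 and q* = 340.
The ceiling of 106 is above the equilibrium price 54, so it is not binding; the market clears at p* = 54, q* = 340.
Since the control does not bind, no trades are prevented and deadweight loss is zero.

0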